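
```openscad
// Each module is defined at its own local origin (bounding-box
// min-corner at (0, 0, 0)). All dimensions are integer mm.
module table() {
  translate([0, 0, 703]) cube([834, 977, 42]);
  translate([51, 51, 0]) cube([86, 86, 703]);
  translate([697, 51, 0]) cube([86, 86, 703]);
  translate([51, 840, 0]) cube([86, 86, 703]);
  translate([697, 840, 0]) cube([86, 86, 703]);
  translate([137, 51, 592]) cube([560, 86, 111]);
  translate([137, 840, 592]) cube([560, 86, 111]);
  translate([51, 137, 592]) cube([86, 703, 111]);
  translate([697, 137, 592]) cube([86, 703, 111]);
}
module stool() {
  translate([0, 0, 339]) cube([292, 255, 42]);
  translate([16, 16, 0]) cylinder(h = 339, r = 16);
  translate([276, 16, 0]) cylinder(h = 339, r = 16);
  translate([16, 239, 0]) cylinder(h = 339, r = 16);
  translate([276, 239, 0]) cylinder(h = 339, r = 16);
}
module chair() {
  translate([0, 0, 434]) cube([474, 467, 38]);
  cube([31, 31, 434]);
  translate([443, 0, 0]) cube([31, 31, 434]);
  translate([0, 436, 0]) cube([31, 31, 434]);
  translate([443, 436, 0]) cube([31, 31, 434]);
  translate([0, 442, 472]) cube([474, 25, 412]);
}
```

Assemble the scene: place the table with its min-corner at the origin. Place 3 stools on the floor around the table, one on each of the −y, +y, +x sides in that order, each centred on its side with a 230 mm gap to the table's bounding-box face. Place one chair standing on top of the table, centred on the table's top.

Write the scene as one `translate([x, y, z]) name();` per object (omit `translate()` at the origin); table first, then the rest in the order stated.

table();
translate([271, -485, 0]) stool();
translate([271, 1207, 0]) stool();
translate([1064, 361, 0]) stool();
translate([180, 255, 745]) chair();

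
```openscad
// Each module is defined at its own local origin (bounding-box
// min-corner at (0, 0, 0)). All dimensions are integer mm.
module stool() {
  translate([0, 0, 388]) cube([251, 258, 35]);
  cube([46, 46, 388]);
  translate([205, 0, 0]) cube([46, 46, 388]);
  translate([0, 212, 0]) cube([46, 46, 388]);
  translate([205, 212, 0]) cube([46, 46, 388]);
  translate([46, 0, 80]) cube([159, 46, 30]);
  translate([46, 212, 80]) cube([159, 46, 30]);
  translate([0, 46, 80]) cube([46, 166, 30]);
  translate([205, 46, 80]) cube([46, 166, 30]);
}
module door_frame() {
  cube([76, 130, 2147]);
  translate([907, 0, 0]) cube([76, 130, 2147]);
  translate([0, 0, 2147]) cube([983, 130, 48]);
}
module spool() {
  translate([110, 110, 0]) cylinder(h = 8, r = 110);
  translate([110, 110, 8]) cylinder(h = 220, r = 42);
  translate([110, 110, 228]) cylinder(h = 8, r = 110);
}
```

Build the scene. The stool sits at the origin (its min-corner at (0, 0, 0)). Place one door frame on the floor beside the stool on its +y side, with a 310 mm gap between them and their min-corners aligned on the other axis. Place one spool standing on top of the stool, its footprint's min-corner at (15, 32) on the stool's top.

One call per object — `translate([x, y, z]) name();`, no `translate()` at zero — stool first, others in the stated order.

stool();
translate([0, 568, 0]) door_frame();
translate([15, 32, 423]) spool();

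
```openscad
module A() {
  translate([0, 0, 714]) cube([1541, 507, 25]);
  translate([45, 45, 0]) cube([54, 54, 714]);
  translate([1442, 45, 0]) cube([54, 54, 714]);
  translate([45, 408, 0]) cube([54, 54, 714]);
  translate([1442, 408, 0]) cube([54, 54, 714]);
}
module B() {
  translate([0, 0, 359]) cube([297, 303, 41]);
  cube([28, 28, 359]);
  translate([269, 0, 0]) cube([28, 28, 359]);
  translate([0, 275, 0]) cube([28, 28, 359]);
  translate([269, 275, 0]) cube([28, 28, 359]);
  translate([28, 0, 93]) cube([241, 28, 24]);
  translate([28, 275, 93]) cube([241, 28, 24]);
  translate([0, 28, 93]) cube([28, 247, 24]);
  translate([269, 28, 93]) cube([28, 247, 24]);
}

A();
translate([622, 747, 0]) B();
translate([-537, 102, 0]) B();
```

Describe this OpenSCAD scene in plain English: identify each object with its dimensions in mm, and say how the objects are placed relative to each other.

A is a rectangular dining table. The top is 1541×507×25 mm with its upper surface at z = 739 mm. It stands on four 54×54 mm square legs, each inset 45 mm from the nearest pair of top edges, running from the floor to the underside of the top.

B is a four-legged stool. The seat is a 297×303×41 mm slab whose top surface is at z = 400 mm; four square legs, each 28×28 mm in cross-section, run from the floor (z = 0) to the underside of the seat, each flush with a corner of the seat. Four stretchers, 28 mm wide and 24 mm tall, connect adjacent legs with their undersides at z = 93 mm, each running between the inner faces of the legs it joins and aligned with the legs' outer faces on the other axis.

Two stools sit around the table at the +y, −x sides.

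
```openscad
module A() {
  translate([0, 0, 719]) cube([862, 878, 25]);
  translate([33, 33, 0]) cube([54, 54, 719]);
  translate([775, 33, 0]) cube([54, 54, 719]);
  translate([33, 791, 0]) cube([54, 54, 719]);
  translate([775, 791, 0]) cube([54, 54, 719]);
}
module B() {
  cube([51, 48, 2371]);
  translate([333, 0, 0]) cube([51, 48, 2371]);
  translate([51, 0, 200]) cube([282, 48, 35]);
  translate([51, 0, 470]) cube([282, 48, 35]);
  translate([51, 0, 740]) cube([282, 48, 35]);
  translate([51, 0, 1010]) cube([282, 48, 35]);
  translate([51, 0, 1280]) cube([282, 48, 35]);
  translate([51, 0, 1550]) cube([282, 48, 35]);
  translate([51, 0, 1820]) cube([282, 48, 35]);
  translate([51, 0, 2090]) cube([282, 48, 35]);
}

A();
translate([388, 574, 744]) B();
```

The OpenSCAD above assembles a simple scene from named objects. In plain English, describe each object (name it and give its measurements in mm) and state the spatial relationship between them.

A is a table with a 862×878 mm rectangular top, 25 mm thick, top surface at z = 744 mm, supported by four 54×54 mm square legs, each inset 33 mm from the nearest pair of top edges, running from the floor.

B is a straight ladder. Two 51×48 mm vertical rails, 2371 mm tall, stand 384 mm apart (outside-to-outside) with their front faces coplanar on the −y side. 8 rungs, each 48 mm deep and 35 mm tall, span between the inner faces of the rails, front faces flush with the rails. The lowest rung's underside is at z = 200 mm and rungs are spaced 270 mm apart (underside to underside).

The ladder is on top of the table.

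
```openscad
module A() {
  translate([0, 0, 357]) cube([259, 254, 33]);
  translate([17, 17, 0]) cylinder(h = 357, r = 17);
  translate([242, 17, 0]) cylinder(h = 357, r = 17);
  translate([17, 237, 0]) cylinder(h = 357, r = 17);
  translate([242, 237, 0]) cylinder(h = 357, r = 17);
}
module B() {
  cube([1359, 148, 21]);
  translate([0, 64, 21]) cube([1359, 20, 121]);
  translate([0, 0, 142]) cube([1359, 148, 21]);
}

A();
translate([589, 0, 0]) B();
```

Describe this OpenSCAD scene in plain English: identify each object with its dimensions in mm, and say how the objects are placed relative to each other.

A is a four-legged stool. The seat is 259×254 mm, 33 mm thick, top at z = 390 mm. It stands on four round legs, each 34 mm in diameter, from z = 0 to the seat underside, each leg's axis is inset half a diameter from the nearest pair of seat edges (so the leg's bounding box is flush with the corner).

B is an I-beam lying along x, 1359 mm long. Overall section height 163 mm. Two flanges 148 mm wide (y) and 21 mm thick, one on the floor and one at the top; a web 20 mm thick runs between them, centred on the flange width.

The I-beam is on the floor beside the stool on its +x side.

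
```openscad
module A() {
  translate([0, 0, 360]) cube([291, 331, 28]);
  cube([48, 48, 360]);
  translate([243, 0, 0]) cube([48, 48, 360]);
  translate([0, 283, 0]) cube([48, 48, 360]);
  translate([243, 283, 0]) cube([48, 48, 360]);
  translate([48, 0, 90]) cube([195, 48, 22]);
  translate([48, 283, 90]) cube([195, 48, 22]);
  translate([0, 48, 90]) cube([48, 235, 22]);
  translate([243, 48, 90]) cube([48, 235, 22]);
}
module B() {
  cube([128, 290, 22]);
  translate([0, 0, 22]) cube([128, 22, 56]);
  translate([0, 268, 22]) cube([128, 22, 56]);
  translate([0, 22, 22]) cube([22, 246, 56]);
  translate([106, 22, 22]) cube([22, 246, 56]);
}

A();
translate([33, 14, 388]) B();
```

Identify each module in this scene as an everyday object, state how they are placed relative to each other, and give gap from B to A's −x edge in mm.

A is a stool. B is an open box. The open box is on top of the stool. The gap from the open box to the stool's −x edge is 33 mm.

The open box's min-x is at 33; the stool's min-x is 0; gap = 33 mm.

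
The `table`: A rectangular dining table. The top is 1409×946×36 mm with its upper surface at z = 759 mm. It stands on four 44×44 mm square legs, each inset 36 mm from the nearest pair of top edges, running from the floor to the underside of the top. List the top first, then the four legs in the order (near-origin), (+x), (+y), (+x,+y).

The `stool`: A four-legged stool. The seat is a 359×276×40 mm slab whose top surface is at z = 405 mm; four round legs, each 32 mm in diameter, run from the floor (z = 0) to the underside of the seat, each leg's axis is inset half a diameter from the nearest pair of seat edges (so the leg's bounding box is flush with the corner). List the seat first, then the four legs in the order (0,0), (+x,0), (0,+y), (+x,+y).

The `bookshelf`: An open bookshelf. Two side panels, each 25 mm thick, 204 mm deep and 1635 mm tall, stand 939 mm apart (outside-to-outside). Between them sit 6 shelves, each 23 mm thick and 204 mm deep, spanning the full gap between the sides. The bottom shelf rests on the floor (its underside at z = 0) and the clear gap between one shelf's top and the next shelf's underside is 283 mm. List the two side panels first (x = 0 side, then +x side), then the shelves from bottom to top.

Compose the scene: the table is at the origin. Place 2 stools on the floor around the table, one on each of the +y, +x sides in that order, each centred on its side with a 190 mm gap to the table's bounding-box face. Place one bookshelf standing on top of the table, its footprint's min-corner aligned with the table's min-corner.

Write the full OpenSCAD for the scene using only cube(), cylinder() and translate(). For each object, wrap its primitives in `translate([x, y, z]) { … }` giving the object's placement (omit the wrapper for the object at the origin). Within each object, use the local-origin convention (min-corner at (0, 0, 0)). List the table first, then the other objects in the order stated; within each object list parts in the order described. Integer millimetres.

translate([0, 0, 723]) cube([1409, 946, 36]);
translate([36, 36, 0]) cube([44, 44, 723]);
translate([1329, 36, 0]) cube([44, 44, 723]);
translate([36, 866, 0]) cube([44, 44, 723]);
translate([1329, 866, 0]) cube([44, 44, 723]);
translate([525, 1136, 0]) {
  translate([0, 0, 365]) cube([359, 276, 40]);
  translate([16, 16, 0]) cylinder(h = 365, r = 16);
  translate([343, 16, 0]) cylinder(h = 365, r = 16);
  translate([16, 260, 0]) cylinder(h = 365, r = 16);
  translate([343, 260, 0]) cylinder(h = 365, r = 16);
}
translate([1599, 335, 0]) {
  translate([0, 0, 365]) cube([359, 276, 40]);
  translate([16, 16, 0]) cylinder(h = 365, r = 16);
  translate([343, 16, 0]) cylinder(h = 365, r = 16);
  translate([16, 260, 0]) cylinder(h = 365, r = 16);
  translate([343, 260, 0]) cylinder(h = 365, r = 16);
}
translate([0, 0, 759]) {
  cube([25, 204, 1635]);
  translate([914, 0, 0]) cube([25, 204, 1635]);
  translate([25, 0, 0]) cube([889, 204, 23]);
  translate([25, 0, 306]) cube([889, 204, 23]);
  translate([25, 0, 612]) cube([889, 204, 23]);
  translate([25, 0, 918]) cube([889, 204, 23]);
  translate([25, 0, 1224]) cube([889, 204, 23]);
  translate([25, 0, 1530]) cube([889, 204, 23]);
}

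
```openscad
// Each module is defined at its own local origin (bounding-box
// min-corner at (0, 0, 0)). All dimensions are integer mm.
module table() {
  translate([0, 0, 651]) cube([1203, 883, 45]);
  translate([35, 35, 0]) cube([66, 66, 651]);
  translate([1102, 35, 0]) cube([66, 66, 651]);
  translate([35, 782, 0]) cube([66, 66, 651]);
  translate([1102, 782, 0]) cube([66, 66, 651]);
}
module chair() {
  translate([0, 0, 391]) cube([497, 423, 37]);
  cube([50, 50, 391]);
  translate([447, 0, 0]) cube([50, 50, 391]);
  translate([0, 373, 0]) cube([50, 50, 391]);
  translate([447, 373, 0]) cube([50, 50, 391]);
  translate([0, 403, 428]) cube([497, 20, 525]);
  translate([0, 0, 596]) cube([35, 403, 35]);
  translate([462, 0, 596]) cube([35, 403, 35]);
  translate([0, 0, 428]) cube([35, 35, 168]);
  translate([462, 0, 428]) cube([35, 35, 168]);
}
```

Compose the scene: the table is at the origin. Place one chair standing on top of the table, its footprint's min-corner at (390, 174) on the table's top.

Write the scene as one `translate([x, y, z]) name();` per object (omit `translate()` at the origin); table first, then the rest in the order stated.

table();
translate([390, 174, 696]) chair();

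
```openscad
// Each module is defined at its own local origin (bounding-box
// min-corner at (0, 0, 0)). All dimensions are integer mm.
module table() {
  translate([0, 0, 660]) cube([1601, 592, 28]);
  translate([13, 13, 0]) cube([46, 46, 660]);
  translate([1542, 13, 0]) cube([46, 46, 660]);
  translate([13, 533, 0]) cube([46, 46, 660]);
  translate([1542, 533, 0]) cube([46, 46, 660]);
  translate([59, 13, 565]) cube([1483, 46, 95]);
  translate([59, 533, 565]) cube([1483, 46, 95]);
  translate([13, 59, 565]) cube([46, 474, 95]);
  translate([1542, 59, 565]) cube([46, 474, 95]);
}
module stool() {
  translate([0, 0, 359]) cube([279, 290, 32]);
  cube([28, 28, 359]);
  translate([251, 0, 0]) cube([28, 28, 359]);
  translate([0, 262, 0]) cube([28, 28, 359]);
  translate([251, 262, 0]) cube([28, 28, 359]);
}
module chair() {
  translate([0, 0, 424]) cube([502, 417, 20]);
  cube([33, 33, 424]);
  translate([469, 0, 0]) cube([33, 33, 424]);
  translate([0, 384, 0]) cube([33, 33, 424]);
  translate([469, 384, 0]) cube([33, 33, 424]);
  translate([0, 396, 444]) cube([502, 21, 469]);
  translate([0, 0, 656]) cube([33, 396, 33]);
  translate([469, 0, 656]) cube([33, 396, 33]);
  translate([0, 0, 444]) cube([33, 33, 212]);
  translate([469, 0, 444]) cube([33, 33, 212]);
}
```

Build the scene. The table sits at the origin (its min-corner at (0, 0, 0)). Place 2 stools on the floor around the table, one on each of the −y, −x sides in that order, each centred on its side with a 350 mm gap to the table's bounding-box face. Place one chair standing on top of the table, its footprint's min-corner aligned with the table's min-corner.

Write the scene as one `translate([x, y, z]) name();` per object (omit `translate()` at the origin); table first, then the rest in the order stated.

table();
translate([661, -640, 0]) stool();
translate([-629, 151, 0]) stool();
translate([0, 0, 688]) chair();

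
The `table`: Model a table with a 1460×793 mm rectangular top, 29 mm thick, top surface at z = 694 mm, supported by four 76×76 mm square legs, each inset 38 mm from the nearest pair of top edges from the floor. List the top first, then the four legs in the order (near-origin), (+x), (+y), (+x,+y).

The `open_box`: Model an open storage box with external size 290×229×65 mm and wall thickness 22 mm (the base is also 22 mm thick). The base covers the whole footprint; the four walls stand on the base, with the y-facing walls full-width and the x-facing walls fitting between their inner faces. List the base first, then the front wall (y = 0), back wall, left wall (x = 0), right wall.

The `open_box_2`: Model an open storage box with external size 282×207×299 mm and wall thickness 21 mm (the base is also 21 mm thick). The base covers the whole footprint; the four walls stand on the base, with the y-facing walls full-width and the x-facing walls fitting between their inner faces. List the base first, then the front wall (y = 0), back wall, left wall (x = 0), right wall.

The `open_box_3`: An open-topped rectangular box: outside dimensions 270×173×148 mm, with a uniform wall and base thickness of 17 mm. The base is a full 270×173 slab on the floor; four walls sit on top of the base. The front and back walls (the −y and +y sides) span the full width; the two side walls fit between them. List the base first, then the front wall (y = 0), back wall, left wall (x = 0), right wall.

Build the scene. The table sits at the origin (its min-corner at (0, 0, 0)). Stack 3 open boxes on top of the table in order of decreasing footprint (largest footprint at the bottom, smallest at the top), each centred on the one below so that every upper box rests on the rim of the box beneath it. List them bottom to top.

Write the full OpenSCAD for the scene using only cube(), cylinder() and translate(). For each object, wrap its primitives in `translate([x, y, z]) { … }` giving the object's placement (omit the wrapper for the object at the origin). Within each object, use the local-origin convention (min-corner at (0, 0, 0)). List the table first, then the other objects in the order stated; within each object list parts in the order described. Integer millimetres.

translate([0, 0, 665]) cube([1460, 793, 29]);
translate([38, 38, 0]) cube([76, 76, 665]);
translate([1346, 38, 0]) cube([76, 76, 665]);
translate([38, 679, 0]) cube([76, 76, 665]);
translate([1346, 679, 0]) cube([76, 76, 665]);
translate([585, 282, 694]) {
  cube([290, 229, 22]);
  translate([0, 0, 22]) cube([290, 22, 43]);
  translate([0, 207, 22]) cube([290, 22, 43]);
  translate([0, 22, 22]) cube([22, 185, 43]);
  translate([268, 22, 22]) cube([22, 185, 43]);
}
translate([589, 293, 759]) {
  cube([282, 207, 21]);
  translate([0, 0, 21]) cube([282, 21, 278]);
  translate([0, 186, 21]) cube([282, 21, 278]);
  translate([0, 21, 21]) cube([21, 165, 278]);
  translate([261, 21, 21]) cube([21, 165, 278]);
}
translate([595, 310, 1058]) {
  cube([270, 173, 17]);
  translate([0, 0, 17]) cube([270, 17, 131]);
  translate([0, 156, 17]) cube([270, 17, 131]);
  translate([0, 17, 17]) cube([17, 139, 131]);
  translate([253, 17, 17]) cube([17, 139, 131]);
}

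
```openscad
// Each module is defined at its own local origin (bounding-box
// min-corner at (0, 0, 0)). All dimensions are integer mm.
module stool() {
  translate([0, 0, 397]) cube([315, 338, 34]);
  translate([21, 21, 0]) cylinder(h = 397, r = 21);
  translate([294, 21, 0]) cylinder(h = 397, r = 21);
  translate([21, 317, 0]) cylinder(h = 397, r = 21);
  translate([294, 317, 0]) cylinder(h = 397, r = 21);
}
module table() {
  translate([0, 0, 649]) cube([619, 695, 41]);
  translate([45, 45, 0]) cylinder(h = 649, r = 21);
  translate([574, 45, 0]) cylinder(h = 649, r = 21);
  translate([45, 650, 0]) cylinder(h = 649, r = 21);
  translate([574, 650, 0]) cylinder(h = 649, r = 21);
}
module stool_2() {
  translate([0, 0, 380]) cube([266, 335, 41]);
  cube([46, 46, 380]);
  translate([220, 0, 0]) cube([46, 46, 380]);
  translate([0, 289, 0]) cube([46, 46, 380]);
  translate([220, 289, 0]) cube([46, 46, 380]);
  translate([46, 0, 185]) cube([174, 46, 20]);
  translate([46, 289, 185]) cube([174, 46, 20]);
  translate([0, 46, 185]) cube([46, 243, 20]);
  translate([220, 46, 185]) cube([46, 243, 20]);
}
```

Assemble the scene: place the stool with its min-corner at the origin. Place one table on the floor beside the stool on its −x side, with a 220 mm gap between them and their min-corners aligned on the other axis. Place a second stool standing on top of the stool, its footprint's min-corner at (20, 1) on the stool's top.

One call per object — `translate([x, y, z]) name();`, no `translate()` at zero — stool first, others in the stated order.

stool();
translate([-839, 0, 0]) table();
translate([20, 1, 431]) stool_2();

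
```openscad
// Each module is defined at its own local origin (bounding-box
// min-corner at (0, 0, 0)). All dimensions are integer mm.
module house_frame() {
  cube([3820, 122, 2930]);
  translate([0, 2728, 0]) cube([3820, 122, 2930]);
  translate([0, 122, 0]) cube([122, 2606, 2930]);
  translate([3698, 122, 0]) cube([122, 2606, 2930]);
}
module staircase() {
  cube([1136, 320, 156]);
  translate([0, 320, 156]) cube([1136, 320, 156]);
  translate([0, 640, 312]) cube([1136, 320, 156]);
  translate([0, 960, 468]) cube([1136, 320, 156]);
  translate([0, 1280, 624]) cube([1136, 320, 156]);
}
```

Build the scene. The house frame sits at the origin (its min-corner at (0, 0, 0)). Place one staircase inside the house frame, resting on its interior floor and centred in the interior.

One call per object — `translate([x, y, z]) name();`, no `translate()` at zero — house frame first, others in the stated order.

house_frame();
translate([1342, 625, 0]) staircase();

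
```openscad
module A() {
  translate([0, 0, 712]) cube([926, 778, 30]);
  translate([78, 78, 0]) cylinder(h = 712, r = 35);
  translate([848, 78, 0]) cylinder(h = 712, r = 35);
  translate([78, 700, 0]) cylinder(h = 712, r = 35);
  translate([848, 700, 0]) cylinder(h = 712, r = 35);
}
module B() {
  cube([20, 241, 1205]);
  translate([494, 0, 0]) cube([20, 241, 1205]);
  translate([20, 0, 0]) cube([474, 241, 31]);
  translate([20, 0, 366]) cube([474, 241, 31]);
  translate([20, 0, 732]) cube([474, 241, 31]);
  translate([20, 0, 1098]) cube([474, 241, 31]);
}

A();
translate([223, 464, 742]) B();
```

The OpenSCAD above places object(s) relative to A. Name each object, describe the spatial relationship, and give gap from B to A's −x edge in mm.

The bookshelf's min-x is at 223; the table's min-x is 0; gap = 223 mm.

A is a table. B is a bookshelf. The bookshelf is on top of the table. The gap from the bookshelf to the table's −x edge is 223 mm.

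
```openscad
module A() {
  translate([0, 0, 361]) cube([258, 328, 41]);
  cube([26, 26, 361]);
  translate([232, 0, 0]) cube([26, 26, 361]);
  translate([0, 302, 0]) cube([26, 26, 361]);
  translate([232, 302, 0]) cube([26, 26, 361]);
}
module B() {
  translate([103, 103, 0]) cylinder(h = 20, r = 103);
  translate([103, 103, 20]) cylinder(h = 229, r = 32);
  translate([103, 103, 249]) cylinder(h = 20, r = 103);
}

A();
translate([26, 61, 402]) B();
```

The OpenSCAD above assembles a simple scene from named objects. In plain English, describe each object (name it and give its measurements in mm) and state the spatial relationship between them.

A is a four-legged stool. The seat is 258×328 mm, 41 mm thick, top at z = 402 mm. It stands on four square legs, each 26×26 mm in cross-section, from z = 0 to the seat underside, each flush with a corner of the seat.

B is a spool: two coaxial disc flanges of radius 103 mm and thickness 20 mm, joined by a core cylinder of radius 32 mm and height 229 mm. The lower flange rests on z = 0 and the three cylinders share a vertical axis.

The spool is on top of the stool, centred.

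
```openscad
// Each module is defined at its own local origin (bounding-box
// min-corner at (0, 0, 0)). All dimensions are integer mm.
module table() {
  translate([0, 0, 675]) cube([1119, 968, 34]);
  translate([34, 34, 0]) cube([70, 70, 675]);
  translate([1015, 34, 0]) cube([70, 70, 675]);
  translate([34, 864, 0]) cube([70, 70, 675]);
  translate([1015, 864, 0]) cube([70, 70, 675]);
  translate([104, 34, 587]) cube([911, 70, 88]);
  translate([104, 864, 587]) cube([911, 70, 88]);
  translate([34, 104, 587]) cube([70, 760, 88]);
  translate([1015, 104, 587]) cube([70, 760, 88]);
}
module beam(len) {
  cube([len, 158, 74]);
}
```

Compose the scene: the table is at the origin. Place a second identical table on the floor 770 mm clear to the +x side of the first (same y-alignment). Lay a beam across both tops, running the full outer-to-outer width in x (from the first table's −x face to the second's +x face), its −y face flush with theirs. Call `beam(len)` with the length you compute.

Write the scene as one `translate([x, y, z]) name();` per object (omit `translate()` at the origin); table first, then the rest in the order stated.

table();
translate([1889, 0, 0]) table();
translate([0, 0, 709]) beam(3008);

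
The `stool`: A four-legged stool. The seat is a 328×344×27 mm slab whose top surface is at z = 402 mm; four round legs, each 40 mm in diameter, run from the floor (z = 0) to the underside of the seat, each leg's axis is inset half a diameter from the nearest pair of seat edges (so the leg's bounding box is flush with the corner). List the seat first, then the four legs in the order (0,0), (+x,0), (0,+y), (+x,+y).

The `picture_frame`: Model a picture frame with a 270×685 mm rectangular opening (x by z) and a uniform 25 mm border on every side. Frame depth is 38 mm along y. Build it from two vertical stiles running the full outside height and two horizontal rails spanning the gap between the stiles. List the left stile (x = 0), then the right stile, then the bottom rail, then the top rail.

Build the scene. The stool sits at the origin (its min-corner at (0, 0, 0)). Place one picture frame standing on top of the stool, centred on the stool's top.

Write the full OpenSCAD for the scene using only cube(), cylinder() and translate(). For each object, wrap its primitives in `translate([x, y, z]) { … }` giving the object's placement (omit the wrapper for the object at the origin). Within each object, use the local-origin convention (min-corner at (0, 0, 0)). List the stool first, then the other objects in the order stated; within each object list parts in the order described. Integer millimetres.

translate([0, 0, 375]) cube([328, 344, 27]);
translate([20, 20, 0]) cylinder(h = 375, r = 20);
translate([308, 20, 0]) cylinder(h = 375, r = 20);
translate([20, 324, 0]) cylinder(h = 375, r = 20);
translate([308, 324, 0]) cylinder(h = 375, r = 20);
translate([4, 153, 402]) {
  cube([25, 38, 735]);
  translate([295, 0, 0]) cube([25, 38, 735]);
  translate([25, 0, 0]) cube([270, 38, 25]);
  translate([25, 0, 710]) cube([270, 38, 25]);
}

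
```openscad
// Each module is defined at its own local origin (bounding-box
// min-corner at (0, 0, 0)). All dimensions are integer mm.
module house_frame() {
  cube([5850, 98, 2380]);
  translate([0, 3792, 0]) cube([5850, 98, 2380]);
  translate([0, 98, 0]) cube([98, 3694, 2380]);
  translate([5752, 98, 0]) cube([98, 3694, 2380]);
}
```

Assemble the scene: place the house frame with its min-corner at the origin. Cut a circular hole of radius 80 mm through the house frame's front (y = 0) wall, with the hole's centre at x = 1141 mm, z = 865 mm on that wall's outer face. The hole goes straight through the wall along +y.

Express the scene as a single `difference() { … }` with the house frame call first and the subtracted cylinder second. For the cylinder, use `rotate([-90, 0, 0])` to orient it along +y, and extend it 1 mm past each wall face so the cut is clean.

difference() {
  house_frame();
  translate([1141, -1, 865]) rotate([-90, 0, 0]) cylinder(h = 100, r = 80);
}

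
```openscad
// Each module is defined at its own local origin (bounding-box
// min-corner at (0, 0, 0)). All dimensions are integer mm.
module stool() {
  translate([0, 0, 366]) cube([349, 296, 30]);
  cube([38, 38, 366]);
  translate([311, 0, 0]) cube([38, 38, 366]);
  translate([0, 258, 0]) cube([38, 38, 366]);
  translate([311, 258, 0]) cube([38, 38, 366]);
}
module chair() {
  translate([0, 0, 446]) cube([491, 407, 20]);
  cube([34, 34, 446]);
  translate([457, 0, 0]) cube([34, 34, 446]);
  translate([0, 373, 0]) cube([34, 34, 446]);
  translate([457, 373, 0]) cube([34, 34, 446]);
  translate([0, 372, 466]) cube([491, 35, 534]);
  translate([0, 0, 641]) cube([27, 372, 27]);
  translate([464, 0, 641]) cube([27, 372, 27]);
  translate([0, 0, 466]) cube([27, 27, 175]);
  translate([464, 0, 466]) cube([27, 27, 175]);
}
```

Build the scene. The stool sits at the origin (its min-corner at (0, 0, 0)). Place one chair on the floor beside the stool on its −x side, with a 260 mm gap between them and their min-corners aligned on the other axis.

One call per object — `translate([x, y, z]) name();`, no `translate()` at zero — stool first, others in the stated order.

stool();
translate([-751, 0, 0]) chair();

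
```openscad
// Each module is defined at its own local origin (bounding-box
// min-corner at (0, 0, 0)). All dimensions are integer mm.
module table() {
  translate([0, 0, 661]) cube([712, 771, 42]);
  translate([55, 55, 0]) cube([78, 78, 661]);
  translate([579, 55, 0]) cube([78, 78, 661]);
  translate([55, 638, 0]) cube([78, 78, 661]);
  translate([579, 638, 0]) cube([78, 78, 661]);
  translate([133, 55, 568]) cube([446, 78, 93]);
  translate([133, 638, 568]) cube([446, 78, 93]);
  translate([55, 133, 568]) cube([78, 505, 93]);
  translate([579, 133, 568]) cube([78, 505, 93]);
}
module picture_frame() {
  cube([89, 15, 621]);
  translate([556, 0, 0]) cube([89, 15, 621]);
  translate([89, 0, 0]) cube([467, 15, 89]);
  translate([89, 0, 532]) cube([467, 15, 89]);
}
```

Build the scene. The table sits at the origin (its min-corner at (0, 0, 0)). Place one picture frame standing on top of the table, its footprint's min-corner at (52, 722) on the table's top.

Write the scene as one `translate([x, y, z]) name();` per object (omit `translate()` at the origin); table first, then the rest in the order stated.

table();
translate([52, 722, 703]) picture_frame();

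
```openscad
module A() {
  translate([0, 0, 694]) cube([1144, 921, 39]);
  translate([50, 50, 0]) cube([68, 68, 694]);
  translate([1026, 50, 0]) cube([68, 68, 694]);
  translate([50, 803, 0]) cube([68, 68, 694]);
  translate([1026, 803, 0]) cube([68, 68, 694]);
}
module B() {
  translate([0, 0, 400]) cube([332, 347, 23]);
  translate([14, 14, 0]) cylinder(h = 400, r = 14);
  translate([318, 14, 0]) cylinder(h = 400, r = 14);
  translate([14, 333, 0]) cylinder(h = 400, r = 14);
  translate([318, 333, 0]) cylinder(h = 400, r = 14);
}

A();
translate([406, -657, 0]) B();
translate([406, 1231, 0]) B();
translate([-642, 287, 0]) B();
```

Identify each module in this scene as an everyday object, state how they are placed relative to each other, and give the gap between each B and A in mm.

A is a table. B is a stool. Three stools sit around the table at the −y, +y, −x sides. The gap between each stool and the table is 310 mm.

Each stool's nearest face is 310 mm from the table's bounding box.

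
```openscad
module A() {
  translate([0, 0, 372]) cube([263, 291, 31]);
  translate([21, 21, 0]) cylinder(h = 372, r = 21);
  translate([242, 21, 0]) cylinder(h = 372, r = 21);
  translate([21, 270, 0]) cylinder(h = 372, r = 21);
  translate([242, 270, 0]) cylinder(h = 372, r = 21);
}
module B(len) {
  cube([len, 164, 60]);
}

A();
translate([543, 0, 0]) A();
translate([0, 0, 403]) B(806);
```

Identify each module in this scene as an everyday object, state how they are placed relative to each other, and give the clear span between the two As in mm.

A is a stool. B is a beam. A beam spans the tops of two stools. The clear span between the two stools is 280 mm.

Second stool starts at x = 543; first ends at x = 263; clear span = 543 − 263 = 280 mm.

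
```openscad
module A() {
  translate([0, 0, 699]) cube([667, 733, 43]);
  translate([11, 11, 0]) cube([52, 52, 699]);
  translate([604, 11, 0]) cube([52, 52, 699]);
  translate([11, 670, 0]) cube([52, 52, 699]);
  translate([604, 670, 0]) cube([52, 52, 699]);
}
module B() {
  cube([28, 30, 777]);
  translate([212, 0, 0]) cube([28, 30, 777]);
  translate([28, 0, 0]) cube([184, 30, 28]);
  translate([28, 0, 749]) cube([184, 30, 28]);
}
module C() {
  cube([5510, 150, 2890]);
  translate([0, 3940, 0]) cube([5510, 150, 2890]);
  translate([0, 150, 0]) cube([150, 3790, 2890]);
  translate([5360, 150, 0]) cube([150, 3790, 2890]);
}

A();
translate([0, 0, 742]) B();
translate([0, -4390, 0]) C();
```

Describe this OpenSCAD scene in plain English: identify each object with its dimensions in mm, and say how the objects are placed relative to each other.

A is a table: top 667 mm (x) × 733 mm (y), 43 mm thick, upper face at z = 742 mm, on four 52×52 mm square legs, each inset 11 mm from the nearest pair of top edges, running from z = 0 to the bottom of the top.

B is a picture frame with a 184×721 mm rectangular opening (x by z) and a uniform 28 mm border on every side. Frame depth is 30 mm along y. It is built from two vertical stiles running the full outside height and two horizontal rails spanning the gap between the stiles.

C is a box-shaped house frame (walls only): outside footprint 5510×4090 mm, wall height 2890 mm, wall thickness 150 mm. The two y-facing walls run the full x-width; the two x-facing walls fit between the inner faces of the y-facing walls.

The picture frame is on top of the table. The house frame is on the floor beside the table on its −y side.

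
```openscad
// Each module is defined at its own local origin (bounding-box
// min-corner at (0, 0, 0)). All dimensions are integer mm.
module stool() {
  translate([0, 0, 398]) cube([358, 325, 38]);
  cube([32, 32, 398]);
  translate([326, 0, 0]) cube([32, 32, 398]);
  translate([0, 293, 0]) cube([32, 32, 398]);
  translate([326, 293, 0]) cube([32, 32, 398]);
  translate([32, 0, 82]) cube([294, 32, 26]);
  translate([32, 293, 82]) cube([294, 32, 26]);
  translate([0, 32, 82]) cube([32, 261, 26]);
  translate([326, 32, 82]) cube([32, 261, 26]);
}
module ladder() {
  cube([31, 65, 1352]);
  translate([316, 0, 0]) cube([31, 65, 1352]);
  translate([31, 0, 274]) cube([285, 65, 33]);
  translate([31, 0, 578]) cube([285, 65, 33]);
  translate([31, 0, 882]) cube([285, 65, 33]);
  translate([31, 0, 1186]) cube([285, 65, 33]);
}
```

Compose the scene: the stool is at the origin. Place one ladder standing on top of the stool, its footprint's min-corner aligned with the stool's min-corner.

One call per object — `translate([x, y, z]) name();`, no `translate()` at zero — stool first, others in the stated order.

stool();
translate([0, 0, 436]) ladder();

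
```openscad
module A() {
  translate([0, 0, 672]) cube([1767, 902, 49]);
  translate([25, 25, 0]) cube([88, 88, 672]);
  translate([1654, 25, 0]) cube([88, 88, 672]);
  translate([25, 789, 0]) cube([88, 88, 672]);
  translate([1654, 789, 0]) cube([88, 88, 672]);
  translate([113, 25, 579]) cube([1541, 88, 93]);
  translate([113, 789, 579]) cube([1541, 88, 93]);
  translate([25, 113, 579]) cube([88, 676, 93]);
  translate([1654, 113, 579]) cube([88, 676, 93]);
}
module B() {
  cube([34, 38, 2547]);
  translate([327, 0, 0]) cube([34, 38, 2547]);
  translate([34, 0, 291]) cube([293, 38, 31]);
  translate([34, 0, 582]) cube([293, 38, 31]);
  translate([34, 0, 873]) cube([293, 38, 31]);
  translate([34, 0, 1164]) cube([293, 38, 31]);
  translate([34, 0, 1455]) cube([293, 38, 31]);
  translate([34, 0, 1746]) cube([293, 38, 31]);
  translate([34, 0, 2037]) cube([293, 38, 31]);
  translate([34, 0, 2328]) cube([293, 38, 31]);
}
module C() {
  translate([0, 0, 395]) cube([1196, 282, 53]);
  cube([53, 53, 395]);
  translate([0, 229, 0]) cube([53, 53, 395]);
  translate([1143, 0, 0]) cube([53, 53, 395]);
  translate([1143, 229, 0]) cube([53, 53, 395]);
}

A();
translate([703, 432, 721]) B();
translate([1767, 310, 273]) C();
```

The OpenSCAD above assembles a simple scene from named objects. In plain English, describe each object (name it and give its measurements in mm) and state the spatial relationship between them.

A is a rectangular dining table. The top is 1767×902×49 mm with its upper surface at z = 721 mm. It stands on four 88×88 mm square legs, each inset 25 mm from the nearest pair of top edges, running from the floor to the underside of the top. Four apron rails, 88 mm thick and 93 mm tall, run between adjacent legs with their top edges flush with the underside of the top and their outer faces flush with the legs' outer faces.

B is a straight ladder. Two 34×38 mm vertical rails, 2547 mm tall, stand 361 mm apart (outside-to-outside) with their front faces coplanar on the −y side. 8 rungs, each 38 mm deep and 31 mm tall, span between the inner faces of the rails, front faces flush with the rails. The lowest rung's underside is at z = 291 mm and rungs are spaced 291 mm apart (underside to underside).

C is a bench: a 1196×282 mm seat slab, 53 mm thick, top at z = 448 mm, on four 53×53 mm square legs flush with the seat corners and standing on z = 0.

The ladder is on top of the table, centred. The bench is beside the table with their tops flush at z = 721.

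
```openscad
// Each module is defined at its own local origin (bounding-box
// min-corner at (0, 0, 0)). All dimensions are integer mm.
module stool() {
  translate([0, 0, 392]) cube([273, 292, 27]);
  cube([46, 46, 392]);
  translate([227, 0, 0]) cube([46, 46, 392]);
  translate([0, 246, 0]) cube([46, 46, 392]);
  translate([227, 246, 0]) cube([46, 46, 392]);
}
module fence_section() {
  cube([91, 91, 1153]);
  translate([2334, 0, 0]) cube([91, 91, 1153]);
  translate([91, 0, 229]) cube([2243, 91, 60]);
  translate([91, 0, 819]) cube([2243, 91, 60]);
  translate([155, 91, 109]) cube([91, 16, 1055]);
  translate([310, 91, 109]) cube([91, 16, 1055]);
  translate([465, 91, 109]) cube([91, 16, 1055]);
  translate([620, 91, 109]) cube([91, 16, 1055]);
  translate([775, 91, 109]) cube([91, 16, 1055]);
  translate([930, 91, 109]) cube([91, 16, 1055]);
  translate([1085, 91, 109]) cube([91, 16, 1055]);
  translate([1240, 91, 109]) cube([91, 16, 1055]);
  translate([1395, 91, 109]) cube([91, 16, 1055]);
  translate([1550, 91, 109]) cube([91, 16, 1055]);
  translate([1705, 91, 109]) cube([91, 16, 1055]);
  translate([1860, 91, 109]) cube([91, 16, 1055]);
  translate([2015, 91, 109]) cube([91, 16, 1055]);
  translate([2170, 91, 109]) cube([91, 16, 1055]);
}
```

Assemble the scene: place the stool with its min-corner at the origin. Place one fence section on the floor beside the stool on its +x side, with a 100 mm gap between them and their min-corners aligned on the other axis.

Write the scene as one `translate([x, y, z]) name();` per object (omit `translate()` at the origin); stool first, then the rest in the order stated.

stool();
translate([373, 0, 0]) fence_section();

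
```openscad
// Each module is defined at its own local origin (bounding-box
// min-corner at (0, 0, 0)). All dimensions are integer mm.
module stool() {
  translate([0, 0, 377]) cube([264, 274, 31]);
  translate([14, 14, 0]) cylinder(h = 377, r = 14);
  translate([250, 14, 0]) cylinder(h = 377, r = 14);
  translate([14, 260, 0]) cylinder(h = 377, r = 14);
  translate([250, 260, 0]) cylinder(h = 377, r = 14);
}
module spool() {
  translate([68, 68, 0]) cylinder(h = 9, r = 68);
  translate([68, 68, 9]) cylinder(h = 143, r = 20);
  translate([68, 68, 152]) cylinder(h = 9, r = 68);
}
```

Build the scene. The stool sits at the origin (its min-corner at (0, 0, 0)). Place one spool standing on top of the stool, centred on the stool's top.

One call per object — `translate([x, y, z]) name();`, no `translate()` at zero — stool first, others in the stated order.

stool();
translate([64, 69, 408]) spool();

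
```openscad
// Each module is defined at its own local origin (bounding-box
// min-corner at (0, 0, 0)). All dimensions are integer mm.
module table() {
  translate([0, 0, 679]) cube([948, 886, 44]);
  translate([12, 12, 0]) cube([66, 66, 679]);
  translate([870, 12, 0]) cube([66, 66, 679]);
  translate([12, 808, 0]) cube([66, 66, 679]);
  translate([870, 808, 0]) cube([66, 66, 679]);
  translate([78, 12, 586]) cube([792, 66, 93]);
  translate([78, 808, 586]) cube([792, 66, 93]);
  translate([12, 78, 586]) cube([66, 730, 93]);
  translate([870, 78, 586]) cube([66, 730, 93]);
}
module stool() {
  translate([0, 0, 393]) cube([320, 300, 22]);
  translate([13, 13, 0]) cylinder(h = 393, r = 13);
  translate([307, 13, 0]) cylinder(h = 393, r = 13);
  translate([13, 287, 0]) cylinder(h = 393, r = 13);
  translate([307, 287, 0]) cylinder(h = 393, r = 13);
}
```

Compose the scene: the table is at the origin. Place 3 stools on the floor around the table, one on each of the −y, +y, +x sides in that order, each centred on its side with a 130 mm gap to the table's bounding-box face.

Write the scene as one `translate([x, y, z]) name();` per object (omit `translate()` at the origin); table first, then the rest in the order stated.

table();
translate([314, -430, 0]) stool();
translate([314, 1016, 0]) stool();
translate([1078, 293, 0]) stool();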